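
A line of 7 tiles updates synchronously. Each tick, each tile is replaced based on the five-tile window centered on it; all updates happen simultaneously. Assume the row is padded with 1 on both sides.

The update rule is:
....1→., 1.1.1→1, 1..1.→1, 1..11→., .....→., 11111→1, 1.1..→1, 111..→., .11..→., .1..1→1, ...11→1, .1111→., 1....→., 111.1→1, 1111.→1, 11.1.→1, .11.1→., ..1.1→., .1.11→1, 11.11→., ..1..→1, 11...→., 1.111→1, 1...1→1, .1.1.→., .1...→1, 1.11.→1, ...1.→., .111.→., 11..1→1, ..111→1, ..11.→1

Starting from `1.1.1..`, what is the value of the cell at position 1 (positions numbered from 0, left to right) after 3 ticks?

1

111.11.
111.1..
111111.
position 1 holds 1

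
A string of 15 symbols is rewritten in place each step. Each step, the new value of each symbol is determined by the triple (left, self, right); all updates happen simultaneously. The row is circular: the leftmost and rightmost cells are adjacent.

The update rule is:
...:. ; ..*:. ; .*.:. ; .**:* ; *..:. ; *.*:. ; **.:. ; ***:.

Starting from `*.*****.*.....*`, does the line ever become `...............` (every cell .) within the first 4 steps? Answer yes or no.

..*...........*
...............
all cells are . at step 2

yes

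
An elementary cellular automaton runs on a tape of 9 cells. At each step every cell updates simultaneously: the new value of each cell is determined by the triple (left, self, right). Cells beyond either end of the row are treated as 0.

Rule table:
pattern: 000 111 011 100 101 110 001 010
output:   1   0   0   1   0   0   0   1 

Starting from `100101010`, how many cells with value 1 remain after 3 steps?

110101011
000101000
110101111
count of 1: 7

7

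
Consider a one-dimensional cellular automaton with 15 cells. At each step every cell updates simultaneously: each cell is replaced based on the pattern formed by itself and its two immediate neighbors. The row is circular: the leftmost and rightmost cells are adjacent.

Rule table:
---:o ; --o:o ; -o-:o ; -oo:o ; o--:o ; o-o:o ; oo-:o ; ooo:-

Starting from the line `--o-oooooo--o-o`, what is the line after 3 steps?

ooooo----oooooo

step 1: ooooo----oooooo
step 2: ----oooooo-----
step 3: ooooo----oooooo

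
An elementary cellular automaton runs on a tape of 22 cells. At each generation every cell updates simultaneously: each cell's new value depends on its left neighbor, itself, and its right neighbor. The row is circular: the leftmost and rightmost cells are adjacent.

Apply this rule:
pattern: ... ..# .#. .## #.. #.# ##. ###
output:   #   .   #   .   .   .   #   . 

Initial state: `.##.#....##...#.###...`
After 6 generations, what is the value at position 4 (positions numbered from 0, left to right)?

#

..#.#.##..#.#.#...#.##
..#.#..#..#.#.#.#.#..#
..#.#..#..#.#.#.#.#..#  (fixed point — unchanged through generation 6)
position 4 holds #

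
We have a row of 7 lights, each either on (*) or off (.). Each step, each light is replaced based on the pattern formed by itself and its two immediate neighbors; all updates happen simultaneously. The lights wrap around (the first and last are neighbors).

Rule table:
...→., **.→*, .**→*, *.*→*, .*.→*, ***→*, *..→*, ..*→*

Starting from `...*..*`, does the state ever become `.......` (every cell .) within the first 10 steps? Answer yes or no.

no

*.*****
*******
*******  (fixed point — unchanged through step 10)
step 10 is *******, still not uniform .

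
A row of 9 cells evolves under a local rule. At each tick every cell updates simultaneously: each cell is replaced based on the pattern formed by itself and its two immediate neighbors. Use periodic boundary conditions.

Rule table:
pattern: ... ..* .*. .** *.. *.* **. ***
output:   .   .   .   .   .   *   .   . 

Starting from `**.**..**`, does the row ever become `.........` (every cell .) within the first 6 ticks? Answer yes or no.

tick 1: ..*......
tick 2: .........
all cells are . at tick 2

yes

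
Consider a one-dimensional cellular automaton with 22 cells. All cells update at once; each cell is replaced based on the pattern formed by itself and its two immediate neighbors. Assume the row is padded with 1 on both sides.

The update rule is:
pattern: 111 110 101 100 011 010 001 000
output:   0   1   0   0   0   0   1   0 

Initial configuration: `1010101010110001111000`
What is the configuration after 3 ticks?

1000000001001000100100

1000000000010010001001
1000000000100100010010
1000000001001000100100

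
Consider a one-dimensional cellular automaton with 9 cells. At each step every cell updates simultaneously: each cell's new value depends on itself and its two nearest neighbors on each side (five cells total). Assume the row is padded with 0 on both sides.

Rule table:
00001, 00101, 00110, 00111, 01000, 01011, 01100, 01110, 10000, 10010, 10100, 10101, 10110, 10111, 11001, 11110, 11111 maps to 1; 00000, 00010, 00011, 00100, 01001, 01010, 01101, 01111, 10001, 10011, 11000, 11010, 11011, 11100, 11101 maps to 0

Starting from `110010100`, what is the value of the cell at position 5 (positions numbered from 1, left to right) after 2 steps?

0

111110111
101100110
position 5 holds 0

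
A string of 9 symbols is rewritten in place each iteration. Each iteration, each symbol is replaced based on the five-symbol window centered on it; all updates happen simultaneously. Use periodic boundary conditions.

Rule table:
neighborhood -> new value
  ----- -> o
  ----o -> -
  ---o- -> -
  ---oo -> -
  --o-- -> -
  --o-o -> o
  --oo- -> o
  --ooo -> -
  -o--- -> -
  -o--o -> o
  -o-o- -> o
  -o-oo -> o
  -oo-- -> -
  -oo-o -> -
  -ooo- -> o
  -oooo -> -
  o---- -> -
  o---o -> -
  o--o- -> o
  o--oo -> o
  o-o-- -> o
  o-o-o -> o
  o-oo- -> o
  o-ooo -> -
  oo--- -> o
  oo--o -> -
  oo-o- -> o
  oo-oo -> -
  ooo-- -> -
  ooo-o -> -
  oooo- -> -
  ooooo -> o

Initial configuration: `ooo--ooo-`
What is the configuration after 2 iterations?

-o--o-o--
--ooooo--

--ooooo--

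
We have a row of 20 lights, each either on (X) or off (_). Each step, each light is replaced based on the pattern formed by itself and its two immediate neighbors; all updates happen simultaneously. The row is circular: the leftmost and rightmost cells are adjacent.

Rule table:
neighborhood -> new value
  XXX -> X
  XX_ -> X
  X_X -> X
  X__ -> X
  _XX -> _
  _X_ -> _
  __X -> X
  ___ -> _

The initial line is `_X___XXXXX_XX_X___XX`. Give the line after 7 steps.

_X_X_XX_X_X_XXXXX_XX

X_X_X_XXXXX_XX_X_X_X
XX_X_X_XXXXX_XX_X_X_
_XX_X_X_XXXXX_XX_X_X
X_XX_X_X_XXXXX_XX_X_
_X_XX_X_X_XXXXX_XX_X
X_X_XX_X_X_XXXXX_XX_
_X_X_XX_X_X_XXXXX_XX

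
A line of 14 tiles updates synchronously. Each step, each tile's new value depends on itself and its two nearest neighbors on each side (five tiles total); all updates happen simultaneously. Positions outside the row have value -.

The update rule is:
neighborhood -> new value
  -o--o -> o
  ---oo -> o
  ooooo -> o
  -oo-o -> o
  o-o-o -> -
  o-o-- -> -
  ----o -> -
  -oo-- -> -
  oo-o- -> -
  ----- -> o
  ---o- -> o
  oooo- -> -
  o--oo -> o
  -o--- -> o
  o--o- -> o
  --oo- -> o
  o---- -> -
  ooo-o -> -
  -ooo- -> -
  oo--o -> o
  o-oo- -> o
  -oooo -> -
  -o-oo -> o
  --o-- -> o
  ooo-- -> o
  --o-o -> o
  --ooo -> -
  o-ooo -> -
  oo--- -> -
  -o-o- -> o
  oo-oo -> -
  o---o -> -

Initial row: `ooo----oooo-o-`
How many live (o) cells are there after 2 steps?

10

step 1: --o---o------o
step 2: -ooo-ooo-oo-oo
count of o: 10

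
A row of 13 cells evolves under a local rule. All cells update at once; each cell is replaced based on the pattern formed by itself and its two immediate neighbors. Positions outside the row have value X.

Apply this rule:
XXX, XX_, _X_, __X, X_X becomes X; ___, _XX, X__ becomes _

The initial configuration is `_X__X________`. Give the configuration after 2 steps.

XXX_X______X_

step 1: XX_XX_______X
step 2: XXX_X______X_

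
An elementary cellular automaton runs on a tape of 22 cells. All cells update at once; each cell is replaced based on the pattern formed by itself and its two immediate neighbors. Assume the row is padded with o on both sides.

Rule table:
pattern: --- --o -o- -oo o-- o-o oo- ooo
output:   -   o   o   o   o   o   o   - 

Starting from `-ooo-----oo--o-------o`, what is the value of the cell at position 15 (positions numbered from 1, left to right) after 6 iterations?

oo-oo---ooooooo-----oo
-ooooo-oo-----oo---oo-
oo---ooooo---oooo-oooo
-oo-oo---oo-oo--ooo---
ooooooo-ooooooooo-oo-o
------ooo-------oooooo
position 15 holds -

-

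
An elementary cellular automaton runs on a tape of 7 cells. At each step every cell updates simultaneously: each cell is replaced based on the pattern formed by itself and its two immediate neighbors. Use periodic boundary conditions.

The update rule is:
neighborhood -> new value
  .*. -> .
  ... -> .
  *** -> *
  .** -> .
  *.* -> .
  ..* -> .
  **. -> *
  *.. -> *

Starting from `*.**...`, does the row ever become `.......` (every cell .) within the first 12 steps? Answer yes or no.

no

step 1: ...**..
step 2: ....**.
step 3: .....**
step 4: *.....*
step 5: **.....
step 6: .**....
step 7: ..**...
step 8: ...**..  (repeats step 1; period 7)
step 12: **.....
step 12 is **....., still not uniform .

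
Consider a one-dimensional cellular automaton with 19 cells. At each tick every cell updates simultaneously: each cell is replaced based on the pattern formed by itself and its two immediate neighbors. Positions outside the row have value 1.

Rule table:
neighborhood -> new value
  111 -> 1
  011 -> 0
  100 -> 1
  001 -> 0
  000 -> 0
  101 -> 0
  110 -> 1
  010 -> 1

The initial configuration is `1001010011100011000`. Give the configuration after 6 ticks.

tick 1: 1101011001110001100
tick 2: 1101001100111000110
tick 3: 1101100110011100010
tick 4: 1100110011001110010
tick 5: 1110011001100111010
tick 6: 1111001100110011010

1111001100110011010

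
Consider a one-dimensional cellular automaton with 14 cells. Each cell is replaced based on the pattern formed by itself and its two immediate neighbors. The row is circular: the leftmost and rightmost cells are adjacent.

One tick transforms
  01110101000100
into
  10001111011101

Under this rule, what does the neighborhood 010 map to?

1

At position 5 the neighborhood is 010; the next row has 1 there.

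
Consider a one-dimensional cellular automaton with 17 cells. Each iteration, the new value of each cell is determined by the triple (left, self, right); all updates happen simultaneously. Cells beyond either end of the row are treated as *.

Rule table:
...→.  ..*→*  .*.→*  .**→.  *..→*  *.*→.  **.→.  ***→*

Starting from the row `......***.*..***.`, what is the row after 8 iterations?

..*..*.******....

iteration 1: *....*.*..***.*..
iteration 2: .*..**.***.*..***
iteration 3: .***....*..***.**
iteration 4: ..*.*..****.*...*
iteration 5: ***.***.**..**.*.
iteration 6: **...*....**...*.
iteration 7: *.*.***..*..*.**.
iteration 8: ..*..*.******....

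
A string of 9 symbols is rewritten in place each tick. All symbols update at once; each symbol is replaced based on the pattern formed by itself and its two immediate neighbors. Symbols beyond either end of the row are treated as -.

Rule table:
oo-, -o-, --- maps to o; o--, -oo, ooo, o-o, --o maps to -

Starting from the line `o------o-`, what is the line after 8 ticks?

o--o-o-o-

o-oooo-o-
o----o-o-
o-oo-o-o-
o--o-o-o-
o--o-o-o-  (fixed point — unchanged through tick 8)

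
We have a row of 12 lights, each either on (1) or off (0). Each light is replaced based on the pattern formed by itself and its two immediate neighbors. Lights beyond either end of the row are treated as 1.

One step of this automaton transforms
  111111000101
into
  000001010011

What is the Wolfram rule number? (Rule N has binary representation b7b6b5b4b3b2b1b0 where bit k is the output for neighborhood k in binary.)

position 0: 111 → 0  (bit 7 = 0)
position 5: 110 → 1  (bit 6 = 1)
position 10: 101 → 1  (bit 5 = 1)
position 6: 100 → 0  (bit 4 = 0)
position 11: 011 → 1  (bit 3 = 1)
position 9: 010 → 0  (bit 2 = 0)
position 8: 001 → 0  (bit 1 = 0)
position 7: 000 → 1  (bit 0 = 1)
bits b7..b0 = 01101001 = 105

105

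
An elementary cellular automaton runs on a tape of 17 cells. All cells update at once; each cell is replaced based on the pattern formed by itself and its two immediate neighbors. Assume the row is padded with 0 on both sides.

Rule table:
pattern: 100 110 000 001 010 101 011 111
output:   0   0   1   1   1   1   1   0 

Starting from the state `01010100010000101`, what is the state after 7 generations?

11100011111001100

generation 1: 11111101110111111
generation 2: 10000011001100000
generation 3: 10111110011001111
generation 4: 11100000110011000
generation 5: 10001111100110011
generation 6: 10111000001100110
generation 7: 11100011111001100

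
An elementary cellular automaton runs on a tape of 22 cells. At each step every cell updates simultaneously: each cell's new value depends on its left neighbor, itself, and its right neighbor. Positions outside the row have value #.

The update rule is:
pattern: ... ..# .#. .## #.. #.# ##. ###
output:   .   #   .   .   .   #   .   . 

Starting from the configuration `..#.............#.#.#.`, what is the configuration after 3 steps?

.............#.#.#.#.#

.#.............#.#.#.#
#.............#.#.#.#.
.............#.#.#.#.#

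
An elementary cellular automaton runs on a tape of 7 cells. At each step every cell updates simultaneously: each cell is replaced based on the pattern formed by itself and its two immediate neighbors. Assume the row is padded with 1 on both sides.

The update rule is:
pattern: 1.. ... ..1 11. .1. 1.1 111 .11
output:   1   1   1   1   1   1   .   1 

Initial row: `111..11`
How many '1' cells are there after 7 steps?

4

step 1: ..1111.
step 2: 111..11  (repeats step 0; period 2)
step 7: ..1111.
count of 1: 4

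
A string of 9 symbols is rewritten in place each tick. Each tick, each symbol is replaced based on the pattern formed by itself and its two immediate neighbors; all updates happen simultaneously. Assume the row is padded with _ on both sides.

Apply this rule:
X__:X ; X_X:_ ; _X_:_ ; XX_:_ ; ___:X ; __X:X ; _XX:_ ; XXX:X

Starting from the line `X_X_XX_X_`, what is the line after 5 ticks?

________X
XXXXXXXX_
_XXXXXX_X
X_XXXX___
___XX_XXX

___XX_XXX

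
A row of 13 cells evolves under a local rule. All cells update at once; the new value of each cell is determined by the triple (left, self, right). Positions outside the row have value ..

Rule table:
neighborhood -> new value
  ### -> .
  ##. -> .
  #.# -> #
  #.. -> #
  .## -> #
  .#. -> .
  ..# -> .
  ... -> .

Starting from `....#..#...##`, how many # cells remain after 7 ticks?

.....#..#..#.
......#..#..#
.......#..#..
........#..#.
.........#..#
..........#..
...........#.
count of #: 1

1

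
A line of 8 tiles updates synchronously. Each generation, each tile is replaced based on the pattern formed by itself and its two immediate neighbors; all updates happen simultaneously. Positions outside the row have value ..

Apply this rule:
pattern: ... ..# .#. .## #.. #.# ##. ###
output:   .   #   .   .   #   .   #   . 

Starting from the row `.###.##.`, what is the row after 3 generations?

#..#..##
.##.##.#
#.#..#..

#.#..#..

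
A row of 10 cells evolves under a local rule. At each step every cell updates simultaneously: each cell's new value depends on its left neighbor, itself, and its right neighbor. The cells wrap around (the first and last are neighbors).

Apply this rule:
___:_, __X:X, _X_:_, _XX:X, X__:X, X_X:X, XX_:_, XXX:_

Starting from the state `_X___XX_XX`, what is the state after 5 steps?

XX_XX_X_X_

X_X_XX_XX_
_X_XX_XX_X
X_XX_XX_X_
_XX_XX_X_X
XX_XX_X_X_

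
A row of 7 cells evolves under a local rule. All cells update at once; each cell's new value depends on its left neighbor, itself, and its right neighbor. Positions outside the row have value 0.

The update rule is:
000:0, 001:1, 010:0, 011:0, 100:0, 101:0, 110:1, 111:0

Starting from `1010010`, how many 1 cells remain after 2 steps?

0000100
0001000
count of 1: 1

1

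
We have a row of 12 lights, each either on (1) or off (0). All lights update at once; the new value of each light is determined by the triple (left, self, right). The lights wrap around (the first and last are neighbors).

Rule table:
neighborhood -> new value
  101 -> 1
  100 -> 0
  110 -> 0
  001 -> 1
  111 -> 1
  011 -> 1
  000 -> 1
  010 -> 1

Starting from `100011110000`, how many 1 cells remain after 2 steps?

9

101111100111
011111001111
count of 1: 9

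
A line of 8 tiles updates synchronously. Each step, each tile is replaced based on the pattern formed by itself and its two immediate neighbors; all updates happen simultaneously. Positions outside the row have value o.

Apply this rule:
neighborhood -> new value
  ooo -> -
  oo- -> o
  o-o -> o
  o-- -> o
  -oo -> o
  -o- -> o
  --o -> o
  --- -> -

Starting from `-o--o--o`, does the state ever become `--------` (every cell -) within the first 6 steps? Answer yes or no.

yes

oooooooo
--------
all cells are - at step 2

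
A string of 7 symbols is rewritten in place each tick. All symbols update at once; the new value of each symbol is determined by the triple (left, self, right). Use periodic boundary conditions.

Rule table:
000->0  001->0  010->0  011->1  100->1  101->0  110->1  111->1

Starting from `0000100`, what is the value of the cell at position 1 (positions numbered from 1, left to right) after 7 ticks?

0

0000010
0000001
1000000
0100000
0010000
0001000
0000100
position 1 holds 0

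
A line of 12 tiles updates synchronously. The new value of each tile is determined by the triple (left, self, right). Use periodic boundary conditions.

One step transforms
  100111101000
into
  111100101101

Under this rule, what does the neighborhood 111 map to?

At position 4 the neighborhood is 111; the next row has 0 there.

0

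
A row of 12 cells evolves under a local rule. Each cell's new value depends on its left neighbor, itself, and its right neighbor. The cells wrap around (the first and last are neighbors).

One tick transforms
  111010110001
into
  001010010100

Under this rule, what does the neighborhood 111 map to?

At position 0 the neighborhood is 111; the next row has 0 there.

0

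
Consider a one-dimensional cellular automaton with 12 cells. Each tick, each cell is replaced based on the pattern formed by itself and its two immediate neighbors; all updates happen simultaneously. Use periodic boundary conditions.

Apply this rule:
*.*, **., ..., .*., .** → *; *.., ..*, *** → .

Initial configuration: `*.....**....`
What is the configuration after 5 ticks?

*******.....

*.***.**.**.
***.********
..***.......
*.*.*.******
*******.....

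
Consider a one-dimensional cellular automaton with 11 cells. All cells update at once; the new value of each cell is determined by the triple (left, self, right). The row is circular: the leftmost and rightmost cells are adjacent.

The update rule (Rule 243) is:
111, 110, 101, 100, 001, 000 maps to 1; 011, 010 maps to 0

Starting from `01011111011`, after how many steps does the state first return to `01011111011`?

11

step 1: 10101111101
step 2: 11010111110
step 3: 01101011111
step 4: 10110101111
step 5: 11011010111
step 6: 11101101011
step 7: 11110110101
step 8: 11111011010
step 9: 01111101101
step 10: 10111110110
step 11: 01011111011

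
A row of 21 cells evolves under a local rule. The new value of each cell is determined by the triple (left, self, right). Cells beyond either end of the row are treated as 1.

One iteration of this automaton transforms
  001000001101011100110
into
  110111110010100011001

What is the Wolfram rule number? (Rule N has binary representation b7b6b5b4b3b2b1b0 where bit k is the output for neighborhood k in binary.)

position 14: 111 → 0  (bit 7 = 0)
position 9: 110 → 0  (bit 6 = 0)
position 10: 101 → 1  (bit 5 = 1)
position 0: 100 → 1  (bit 4 = 1)
position 8: 011 → 0  (bit 3 = 0)
position 2: 010 → 0  (bit 2 = 0)
position 1: 001 → 1  (bit 1 = 1)
position 4: 000 → 1  (bit 0 = 1)
bits b7..b0 = 00110011 = 51

51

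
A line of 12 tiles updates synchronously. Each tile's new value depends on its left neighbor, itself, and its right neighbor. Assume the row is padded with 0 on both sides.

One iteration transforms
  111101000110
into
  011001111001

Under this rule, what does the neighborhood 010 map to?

1

At position 5 the neighborhood is 010; the next row has 1 there.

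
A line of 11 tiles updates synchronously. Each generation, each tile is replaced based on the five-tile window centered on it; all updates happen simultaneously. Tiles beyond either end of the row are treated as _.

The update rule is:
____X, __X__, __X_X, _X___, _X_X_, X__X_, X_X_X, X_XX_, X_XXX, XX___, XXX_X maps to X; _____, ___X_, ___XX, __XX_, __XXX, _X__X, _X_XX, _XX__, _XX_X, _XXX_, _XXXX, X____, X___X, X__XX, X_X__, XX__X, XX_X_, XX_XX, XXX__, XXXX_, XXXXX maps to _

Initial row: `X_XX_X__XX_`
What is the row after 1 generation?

X_X_______X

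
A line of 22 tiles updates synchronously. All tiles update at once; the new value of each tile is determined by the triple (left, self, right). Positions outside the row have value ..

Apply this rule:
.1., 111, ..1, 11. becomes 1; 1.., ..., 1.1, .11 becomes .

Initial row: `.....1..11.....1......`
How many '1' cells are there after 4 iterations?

8

....11.1.1....11......
...1.1.1.1...1.1......
..11.1.1.1..11.1......
.1.1.1.1.1.1.1.1......
count of 1: 8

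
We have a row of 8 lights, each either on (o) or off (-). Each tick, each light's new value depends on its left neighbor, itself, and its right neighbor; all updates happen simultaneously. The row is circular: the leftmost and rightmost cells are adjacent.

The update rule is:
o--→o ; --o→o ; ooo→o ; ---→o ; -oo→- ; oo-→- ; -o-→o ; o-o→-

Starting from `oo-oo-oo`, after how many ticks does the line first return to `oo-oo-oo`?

6

o------o
-oooooo-
o-oooo-o
---oo---
ooo--ooo
oo-oo-oo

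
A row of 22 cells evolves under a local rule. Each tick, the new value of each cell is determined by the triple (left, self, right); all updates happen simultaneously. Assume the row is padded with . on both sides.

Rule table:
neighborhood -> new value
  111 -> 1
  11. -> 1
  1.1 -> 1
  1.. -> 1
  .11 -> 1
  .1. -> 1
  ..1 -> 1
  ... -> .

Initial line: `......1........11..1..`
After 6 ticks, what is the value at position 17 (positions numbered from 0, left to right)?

.....111......1111111.
....11111....111111111
...1111111..1111111111
..11111111111111111111
.111111111111111111111
1111111111111111111111
position 17 holds 1

1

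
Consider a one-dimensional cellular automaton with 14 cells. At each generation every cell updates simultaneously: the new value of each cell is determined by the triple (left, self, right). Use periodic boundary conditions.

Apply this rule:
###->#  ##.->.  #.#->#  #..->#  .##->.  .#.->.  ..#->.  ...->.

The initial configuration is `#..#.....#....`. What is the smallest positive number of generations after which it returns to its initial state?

14

generation 1: .#..#.....#...
generation 2: ..#..#.....#..
generation 3: ...#..#.....#.
generation 4: ....#..#.....#
generation 5: #....#..#.....
generation 6: .#....#..#....
generation 7: ..#....#..#...
generation 8: ...#....#..#..
generation 9: ....#....#..#.
generation 10: .....#....#..#
generation 11: #.....#....#..
generation 12: .#.....#....#.
generation 13: ..#.....#....#
generation 14: #..#.....#....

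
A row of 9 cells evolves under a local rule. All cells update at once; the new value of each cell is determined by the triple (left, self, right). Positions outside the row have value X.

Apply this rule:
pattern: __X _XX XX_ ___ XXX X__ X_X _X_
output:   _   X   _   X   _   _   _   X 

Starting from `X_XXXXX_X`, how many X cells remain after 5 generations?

generation 1: __X_____X
generation 2: __X_XXX_X
generation 3: __X_X___X
generation 4: __X_X_X_X
generation 5: __X_X_X_X
count of X: 4

4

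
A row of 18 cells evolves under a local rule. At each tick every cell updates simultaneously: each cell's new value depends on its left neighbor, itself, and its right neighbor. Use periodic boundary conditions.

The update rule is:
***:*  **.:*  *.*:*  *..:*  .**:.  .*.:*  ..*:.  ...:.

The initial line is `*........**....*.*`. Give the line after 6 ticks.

..**.**........**.

tick 1: **........**...**.
tick 2: .**........**...**
tick 3: *.**........**...*
tick 4: **.**........**...
tick 5: .**.**........**..
tick 6: ..**.**........**.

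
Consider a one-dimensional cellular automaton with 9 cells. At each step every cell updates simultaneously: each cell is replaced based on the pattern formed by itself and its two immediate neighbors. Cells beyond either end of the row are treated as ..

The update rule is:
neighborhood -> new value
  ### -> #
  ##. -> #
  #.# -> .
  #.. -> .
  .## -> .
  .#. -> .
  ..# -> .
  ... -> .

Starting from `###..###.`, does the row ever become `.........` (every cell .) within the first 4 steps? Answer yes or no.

step 1: .##...##.
step 2: ..#....#.
step 3: .........
all cells are . at step 3

yes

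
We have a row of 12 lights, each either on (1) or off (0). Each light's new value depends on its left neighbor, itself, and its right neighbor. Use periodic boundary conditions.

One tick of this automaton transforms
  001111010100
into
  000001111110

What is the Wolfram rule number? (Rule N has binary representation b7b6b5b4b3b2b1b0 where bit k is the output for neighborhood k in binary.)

position 3: 111 → 0  (bit 7 = 0)
position 5: 110 → 1  (bit 6 = 1)
position 6: 101 → 1  (bit 5 = 1)
position 10: 100 → 1  (bit 4 = 1)
position 2: 011 → 0  (bit 3 = 0)
position 7: 010 → 1  (bit 2 = 1)
position 1: 001 → 0  (bit 1 = 0)
position 0: 000 → 0  (bit 0 = 0)
bits b7..b0 = 01110100 = 116

116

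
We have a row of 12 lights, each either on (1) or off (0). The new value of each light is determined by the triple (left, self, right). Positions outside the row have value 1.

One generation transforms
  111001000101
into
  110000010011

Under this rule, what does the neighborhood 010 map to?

0

At position 5 the neighborhood is 010; the next row has 0 there.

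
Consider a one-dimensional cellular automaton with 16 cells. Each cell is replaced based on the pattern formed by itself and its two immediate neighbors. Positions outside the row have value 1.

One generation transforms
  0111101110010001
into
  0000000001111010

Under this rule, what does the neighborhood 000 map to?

0

At position 13 the neighborhood is 000; the next row has 0 there.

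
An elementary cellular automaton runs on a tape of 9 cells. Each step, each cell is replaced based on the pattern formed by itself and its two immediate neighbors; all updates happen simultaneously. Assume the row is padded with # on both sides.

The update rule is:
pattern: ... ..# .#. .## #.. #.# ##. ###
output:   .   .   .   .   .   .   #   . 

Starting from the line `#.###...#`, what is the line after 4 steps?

#........

#...#....
#........
#........  (fixed point — unchanged through step 4)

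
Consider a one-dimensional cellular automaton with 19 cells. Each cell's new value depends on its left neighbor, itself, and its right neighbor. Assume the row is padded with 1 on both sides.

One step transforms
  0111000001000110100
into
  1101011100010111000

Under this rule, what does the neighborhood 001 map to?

0

At position 8 the neighborhood is 001; the next row has 0 there.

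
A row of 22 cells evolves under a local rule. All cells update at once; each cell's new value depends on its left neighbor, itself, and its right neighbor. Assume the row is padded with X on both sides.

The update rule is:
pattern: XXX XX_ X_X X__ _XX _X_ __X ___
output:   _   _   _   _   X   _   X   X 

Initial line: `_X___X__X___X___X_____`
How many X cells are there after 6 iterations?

10

iteration 1: ___XX__X__XX__XX__XXXX
iteration 2: _XXX__X__XX__XX__XX___
iteration 3: _X___X__XX__XX__XX__XX
iteration 4: ___XX__XX__XX__XX__XX_
iteration 5: _XXX__XX__XX__XX__XX__
iteration 6: _X___XX__XX__XX__XX__X
count of X: 10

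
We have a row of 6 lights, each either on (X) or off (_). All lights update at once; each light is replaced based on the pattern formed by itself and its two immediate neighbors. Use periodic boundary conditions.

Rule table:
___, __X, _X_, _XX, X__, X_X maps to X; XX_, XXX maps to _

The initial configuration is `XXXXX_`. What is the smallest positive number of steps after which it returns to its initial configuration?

X____X
_XXXXX
XX____
X_XXXX
_XX___
XX_XXX
__XX__
XXX_XX
___XX_
XXXX_X
____XX
XXXXX_

12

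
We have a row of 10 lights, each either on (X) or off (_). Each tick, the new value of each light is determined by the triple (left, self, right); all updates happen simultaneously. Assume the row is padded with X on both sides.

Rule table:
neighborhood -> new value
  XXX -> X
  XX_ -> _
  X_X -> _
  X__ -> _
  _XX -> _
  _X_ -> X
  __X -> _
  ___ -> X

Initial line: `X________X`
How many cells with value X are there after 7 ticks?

2

__XXXXXX__
___XXXX___
_X__XX__X_
_X______X_
_X_XXXX_X_
_X__XX__X_  (repeats tick 3; period 3)
tick 7: _X______X_
count of X: 2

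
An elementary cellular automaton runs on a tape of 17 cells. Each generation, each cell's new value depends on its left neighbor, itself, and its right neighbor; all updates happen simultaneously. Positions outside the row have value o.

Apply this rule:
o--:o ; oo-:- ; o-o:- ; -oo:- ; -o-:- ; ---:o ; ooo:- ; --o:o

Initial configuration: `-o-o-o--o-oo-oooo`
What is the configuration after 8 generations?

oooooo--ooooooooo

------oo---------
oooooo--ooooooooo
------oo---------  (repeats generation 1; period 2)
generation 8: oooooo--ooooooooo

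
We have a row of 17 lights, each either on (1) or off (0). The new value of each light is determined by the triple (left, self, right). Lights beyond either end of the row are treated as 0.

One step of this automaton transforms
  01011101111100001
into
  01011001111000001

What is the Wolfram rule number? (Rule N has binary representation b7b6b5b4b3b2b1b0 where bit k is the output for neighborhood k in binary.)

position 4: 111 → 1  (bit 7 = 1)
position 5: 110 → 0  (bit 6 = 0)
position 2: 101 → 0  (bit 5 = 0)
position 12: 100 → 0  (bit 4 = 0)
position 3: 011 → 1  (bit 3 = 1)
position 1: 010 → 1  (bit 2 = 1)
position 0: 001 → 0  (bit 1 = 0)
position 13: 000 → 0  (bit 0 = 0)
bits b7..b0 = 10001100 = 140

140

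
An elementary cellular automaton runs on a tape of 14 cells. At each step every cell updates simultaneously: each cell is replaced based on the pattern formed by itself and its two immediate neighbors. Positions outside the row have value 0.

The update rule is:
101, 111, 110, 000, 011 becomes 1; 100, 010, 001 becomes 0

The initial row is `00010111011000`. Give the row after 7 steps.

11001111111011
11001111111111
11001111111111  (fixed point — unchanged through step 7)

11001111111111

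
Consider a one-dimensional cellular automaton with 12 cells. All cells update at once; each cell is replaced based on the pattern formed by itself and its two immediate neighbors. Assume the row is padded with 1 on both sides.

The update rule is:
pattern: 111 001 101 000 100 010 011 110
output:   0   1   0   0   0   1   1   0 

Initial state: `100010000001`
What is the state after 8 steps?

010110011001

000110000011
001100000110
011000001100
010000011001
010000110011
010001100110
010011001100
010110011001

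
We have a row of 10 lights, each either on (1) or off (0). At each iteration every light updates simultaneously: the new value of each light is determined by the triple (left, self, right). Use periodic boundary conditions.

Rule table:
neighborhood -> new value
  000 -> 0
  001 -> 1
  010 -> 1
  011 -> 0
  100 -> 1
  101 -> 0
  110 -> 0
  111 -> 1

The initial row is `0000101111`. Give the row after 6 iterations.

1001100110
1110011000
0101100101
0100011101
0110101001
0000101111

0000101111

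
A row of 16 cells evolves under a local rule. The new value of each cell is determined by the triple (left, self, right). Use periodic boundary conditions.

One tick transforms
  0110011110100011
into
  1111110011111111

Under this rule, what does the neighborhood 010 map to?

1

At position 10 the neighborhood is 010; the next row has 1 there.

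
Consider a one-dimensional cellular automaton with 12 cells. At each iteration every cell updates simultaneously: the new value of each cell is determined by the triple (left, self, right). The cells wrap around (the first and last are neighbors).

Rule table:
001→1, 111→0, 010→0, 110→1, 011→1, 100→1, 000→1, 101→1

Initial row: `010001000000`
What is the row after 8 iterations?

iteration 1: 101110111111
iteration 2: 111011100000
iteration 3: 101110111111  (repeats iteration 1; period 2)
iteration 8: 111011100000

111011100000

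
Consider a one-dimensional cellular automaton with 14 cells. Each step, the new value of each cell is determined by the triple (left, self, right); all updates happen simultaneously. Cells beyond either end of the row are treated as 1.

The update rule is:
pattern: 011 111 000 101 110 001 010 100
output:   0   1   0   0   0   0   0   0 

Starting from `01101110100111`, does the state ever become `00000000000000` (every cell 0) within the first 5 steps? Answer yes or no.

yes

step 1: 00000100000011
step 2: 00000000000001
step 3: 00000000000000
all cells are 0 at step 3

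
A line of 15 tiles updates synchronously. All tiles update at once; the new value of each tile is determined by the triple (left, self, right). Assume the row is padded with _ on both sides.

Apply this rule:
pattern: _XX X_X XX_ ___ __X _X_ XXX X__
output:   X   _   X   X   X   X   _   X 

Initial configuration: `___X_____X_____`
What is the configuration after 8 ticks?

X_____________X

tick 1: XXXXXXXXXXXXXXX
tick 2: X_____________X
tick 3: XXXXXXXXXXXXXXX  (repeats tick 1; period 2)
tick 8: X_____________X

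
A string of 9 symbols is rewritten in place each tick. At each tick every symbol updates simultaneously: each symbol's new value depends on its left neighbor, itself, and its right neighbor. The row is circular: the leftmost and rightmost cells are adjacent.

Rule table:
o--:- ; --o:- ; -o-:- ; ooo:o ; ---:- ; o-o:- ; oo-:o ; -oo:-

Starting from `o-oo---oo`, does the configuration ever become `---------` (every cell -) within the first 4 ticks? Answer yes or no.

tick 1: o--o----o
tick 2: o--------
tick 3: ---------
all cells are - at tick 3

yes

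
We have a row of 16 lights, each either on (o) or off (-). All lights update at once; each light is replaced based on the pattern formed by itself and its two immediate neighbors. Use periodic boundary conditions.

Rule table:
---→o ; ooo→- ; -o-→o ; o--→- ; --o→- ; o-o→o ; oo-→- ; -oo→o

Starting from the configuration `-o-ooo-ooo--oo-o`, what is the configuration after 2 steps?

step 1: oooo--oo----o-oo
step 2: ------o--oo-ooo-

------o--oo-ooo-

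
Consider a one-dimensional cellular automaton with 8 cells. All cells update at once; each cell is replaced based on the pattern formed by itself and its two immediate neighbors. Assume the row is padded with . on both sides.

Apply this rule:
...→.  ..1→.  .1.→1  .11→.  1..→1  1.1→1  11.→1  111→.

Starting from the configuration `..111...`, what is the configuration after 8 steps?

....11..
.....11.
......11
.......1
.......1  (fixed point — unchanged through step 8)

.......1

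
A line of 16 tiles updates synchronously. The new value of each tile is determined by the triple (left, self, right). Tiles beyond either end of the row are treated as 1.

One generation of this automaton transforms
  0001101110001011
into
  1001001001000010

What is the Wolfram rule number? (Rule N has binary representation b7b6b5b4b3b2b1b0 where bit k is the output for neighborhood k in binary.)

position 7: 111 → 0  (bit 7 = 0)
position 4: 110 → 0  (bit 6 = 0)
position 5: 101 → 0  (bit 5 = 0)
position 0: 100 → 1  (bit 4 = 1)
position 3: 011 → 1  (bit 3 = 1)
position 12: 010 → 0  (bit 2 = 0)
position 2: 001 → 0  (bit 1 = 0)
position 1: 000 → 0  (bit 0 = 0)
bits b7..b0 = 00011000 = 24

24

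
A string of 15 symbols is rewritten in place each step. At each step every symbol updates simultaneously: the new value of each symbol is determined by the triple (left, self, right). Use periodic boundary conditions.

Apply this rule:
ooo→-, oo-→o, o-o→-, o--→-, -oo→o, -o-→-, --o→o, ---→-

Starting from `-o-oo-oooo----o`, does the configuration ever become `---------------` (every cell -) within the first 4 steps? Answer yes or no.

no

---oo-o--o---o-
--ooo---o---o--
-oo-o--o---o---
ooo---o---o----
step 4 is ooo---o---o----, still not uniform -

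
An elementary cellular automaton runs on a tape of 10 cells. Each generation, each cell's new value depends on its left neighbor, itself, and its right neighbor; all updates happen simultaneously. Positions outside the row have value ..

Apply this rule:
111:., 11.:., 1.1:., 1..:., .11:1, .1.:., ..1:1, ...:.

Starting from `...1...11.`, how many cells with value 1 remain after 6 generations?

generation 1: ..1...11..
generation 2: .1...11...
generation 3: 1...11....
generation 4: ...11.....
generation 5: ..11......
generation 6: .11.......
count of 1: 2

2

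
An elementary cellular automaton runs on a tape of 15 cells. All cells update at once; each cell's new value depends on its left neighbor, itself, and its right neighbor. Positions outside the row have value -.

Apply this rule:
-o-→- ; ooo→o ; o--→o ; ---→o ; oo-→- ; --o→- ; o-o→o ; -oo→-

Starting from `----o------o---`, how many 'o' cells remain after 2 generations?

ooo--ooooo--ooo
-o-o--ooo-o--o-
count of o: 7

7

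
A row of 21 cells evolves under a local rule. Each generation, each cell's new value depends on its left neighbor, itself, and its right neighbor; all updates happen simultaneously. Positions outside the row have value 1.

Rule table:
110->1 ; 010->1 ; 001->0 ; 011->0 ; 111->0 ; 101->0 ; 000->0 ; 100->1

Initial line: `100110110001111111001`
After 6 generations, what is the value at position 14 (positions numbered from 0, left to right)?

0

generation 1: 110010011000000001100
generation 2: 011011001100000000110
generation 3: 001001100110000000010
generation 4: 101100110011000000010
generation 5: 100110011001100000010
generation 6: 110011001100110000010
position 14 holds 0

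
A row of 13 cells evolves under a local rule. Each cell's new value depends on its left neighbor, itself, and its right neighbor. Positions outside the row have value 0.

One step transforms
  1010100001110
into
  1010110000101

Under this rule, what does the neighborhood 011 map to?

At position 9 the neighborhood is 011; the next row has 0 there.

0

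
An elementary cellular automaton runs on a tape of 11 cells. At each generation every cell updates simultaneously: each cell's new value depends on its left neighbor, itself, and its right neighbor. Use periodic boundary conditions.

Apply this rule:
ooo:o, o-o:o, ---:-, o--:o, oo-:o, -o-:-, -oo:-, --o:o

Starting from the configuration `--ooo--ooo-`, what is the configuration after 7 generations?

generation 1: -o-oooo-ooo
generation 2: o-o-oooo-oo
generation 3: oo-o-oooo-o
generation 4: ooo-o-oooo-
generation 5: -ooo-o-oooo
generation 6: o-ooo-o-ooo
generation 7: oo-ooo-o-oo

oo-ooo-o-oo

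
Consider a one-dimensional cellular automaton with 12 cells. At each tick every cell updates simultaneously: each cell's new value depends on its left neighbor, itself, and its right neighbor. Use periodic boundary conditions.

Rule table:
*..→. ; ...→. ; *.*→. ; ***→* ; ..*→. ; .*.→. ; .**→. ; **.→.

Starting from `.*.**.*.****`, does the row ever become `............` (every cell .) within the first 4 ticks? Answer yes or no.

yes

.........**.
............
all cells are . at tick 2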